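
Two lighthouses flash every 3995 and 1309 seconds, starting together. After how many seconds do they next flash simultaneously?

3995 = 5 · 17 · 47; 1309 = 7 · 11 · 17
max exponents: 5 · 7 · 11 · 17 · 47 = 307615

307615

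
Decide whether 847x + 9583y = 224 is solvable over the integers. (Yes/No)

Yes

By Bézout, 847x + 9583y = 224 has integer solutions iff gcd(847, 9583) | 224.
Euclid: 9583 = 11·847 + 266; 847 = 3·266 + 49; 266 = 5·49 + 21; 49 = 2·21 + 7; 21 = 3·7 + 0. gcd = 7; 224 mod 7 = 0. Yes.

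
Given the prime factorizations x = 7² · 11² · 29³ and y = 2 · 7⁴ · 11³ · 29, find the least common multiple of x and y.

155881366718

max exponent per prime: 2 · 7⁴ · 11³ · 29³ = 155881366718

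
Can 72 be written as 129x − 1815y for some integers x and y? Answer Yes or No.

By Bézout, 129x − 1815y = 72 has integer solutions iff gcd(129, 1815) | 72.
Euclid: 1815 = 14·129 + 9; 129 = 14·9 + 3; 9 = 3·3 + 0. gcd = 3; 72 mod 3 = 0. Yes.

Yes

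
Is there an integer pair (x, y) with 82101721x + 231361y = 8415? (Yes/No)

gcd(82101721, 231361): 82101721 = 354·231361 + 199927; 231361 = 1·199927 + 31434; 199927 = 6·31434 + 11323; 31434 = 2·11323 + 8788; 11323 = 1·8788 + 2535; 8788 = 3·2535 + 1183; 2535 = 2·1183 + 169; 1183 = 7·169 + 0 → 169
169 does not divide 8415, so a solution does not exist.

No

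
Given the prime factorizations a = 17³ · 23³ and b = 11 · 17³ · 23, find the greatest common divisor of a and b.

112999

min exponent per shared prime: 17³ · 23 = 112999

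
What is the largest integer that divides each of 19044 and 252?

Euclid: 19044 = 75·252 + 144; 252 = 1·144 + 108; 144 = 1·108 + 36; 108 = 3·36 + 0. Last nonzero remainder: 36.

36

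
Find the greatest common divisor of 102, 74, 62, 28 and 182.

2

gcd(102, 74): 102 = 1·74 + 28; 74 = 2·28 + 18; 28 = 1·18 + 10; 18 = 1·10 + 8; 10 = 1·8 + 2; 8 = 4·2 + 0 → 2
gcd(2, 62): 62 = 31·2 + 0 → 2
gcd(2, 28): 28 = 14·2 + 0 → 2
gcd(2, 182): 182 = 91·2 + 0 → 2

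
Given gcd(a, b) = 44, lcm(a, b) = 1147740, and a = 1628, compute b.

a·b = gcd·lcm = 44·1147740 = 50500560, so b = 50500560/1628 = 31020.

31020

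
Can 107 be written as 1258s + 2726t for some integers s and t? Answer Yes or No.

gcd(1258, 2726): 2726 = 2·1258 + 210; 1258 = 5·210 + 208; 210 = 1·208 + 2; 208 = 104·2 + 0 → 2
2 does not divide 107, so a solution does not exist.

No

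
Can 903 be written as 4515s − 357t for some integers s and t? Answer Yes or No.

gcd(4515, 357): 4515 = 12·357 + 231; 357 = 1·231 + 126; 231 = 1·126 + 105; 126 = 1·105 + 21; 105 = 5·21 + 0 → 21
21 divides 903, so a solution exists.

Yes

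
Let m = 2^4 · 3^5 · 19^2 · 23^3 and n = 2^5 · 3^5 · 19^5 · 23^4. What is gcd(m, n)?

17077211856

min exponent per shared prime: 2^4 · 3^5 · 19^2 · 23^3 = 17077211856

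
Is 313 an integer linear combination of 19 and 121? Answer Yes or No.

Yes

gcd(19, 121): 121 = 6·19 + 7; 19 = 2·7 + 5; 7 = 1·5 + 2; 5 = 2·2 + 1; 2 = 2·1 + 0 → 1
1 divides 313, so a solution exists.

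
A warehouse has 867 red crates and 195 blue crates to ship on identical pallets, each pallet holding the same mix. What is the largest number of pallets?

867 = 3 · 17²
195 = 3 · 5 · 13
Common: 3 = 3

3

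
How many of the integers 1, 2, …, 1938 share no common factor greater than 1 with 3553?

1571

3553 = 11·17·19. Inclusion–exclusion on these primes:
1938 − ⌊1938/11⌋ − ⌊1938/17⌋ − ⌊1938/19⌋ + ⌊1938/187⌋ + ⌊1938/209⌋ + ⌊1938/323⌋ − ⌊1938/3553⌋ = 1571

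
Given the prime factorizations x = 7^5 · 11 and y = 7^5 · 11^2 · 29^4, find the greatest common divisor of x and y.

184877

min exponent per shared prime: 7^5 · 11 = 184877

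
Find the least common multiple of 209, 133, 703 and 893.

2544157

209 = 11 · 19; 133 = 7 · 19; 703 = 19 · 37; 893 = 19 · 47
lcm takes max exponent of each prime: 7 · 11 · 19 · 37 · 47 = 2544157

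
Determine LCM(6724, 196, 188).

6724 = 2² · 41²; 196 = 2² · 7²; 188 = 2² · 47
lcm takes max exponent of each prime: 2² · 7² · 41² · 47 = 15485372

15485372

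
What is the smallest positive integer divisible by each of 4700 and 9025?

1696700

gcd first: 9025 = 1·4700 + 4325; 4700 = 1·4325 + 375; 4325 = 11·375 + 200; 375 = 1·200 + 175; 200 = 1·175 + 25; 175 = 7·25 + 0 → gcd = 25
lcm = 4700·9025/gcd = 42417500/25 = 1696700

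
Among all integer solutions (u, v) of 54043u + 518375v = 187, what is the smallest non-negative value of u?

Euclid: 518375 = 9·54043 + 31988; 54043 = 1·31988 + 22055; 31988 = 1·22055 + 9933; 22055 = 2·9933 + 2189; 9933 = 4·2189 + 1177; 2189 = 1·1177 + 1012; 1177 = 1·1012 + 165; 1012 = 6·165 + 22; 165 = 7·22 + 11; 22 = 2·11 + 0 → gcd = 11; 187 = 11·17.
Back-substitution yields 54043·(-22023) + 518375·(2296) = 11, so one solution is u = -22023·17 = -374391, v = 2296·17 = 39032.
Solutions in u differ by 518375/11 = 47125; the one in [0, 47125) is -374391 mod 47125 = 2609.

2609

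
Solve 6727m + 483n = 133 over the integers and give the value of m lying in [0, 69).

10

Euclid: 6727 = 13·483 + 448; 483 = 1·448 + 35; 448 = 12·35 + 28; 35 = 1·28 + 7; 28 = 4·7 + 0 → gcd = 7; 133 = 7·19.
Back-substitution yields 6727·(-14) + 483·(195) = 7, so one solution is m = -14·19 = -266, n = 195·19 = 3705.
Solutions in m differ by 483/7 = 69; the one in [0, 69) is -266 mod 69 = 10.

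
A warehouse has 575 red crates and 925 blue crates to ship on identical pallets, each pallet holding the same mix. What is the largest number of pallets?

25

Euclid: 925 = 1·575 + 350; 575 = 1·350 + 225; 350 = 1·225 + 125; 225 = 1·125 + 100; 125 = 1·100 + 25; 100 = 4·25 + 0. Last nonzero remainder: 25.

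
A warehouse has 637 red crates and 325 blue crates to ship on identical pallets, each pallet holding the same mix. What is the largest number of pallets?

13

Euclid: 637 = 1·325 + 312; 325 = 1·312 + 13; 312 = 24·13 + 0. Last nonzero remainder: 13.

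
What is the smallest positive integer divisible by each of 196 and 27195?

108780

196 = 2² · 7²; 27195 = 3 · 5 · 7² · 37
max exponents: 2² · 3 · 5 · 7² · 37 = 108780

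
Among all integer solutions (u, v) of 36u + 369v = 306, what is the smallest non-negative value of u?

Euclid: 369 = 10·36 + 9; 36 = 4·9 + 0 → gcd = 9; 306 = 9·34.
Back-substitution yields 36·(-10) + 369·(1) = 9, so one solution is u = -10·34 = -340, v = 1·34 = 34.
Solutions in u differ by 369/9 = 41; the one in [0, 41) is -340 mod 41 = 29.

29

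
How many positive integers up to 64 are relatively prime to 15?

35

Prime factors of 15: 3, 5. Count integers ≤ 64 divisible by none of them.
By inclusion–exclusion: 64 − ⌊64/3⌋ − ⌊64/5⌋ + ⌊64/15⌋ = 35.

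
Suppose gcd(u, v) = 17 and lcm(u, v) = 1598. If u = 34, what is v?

Using uv = gcd(u,v)·lcm(u,v) = 17·1598 = 27166, we get v = 27166/34 = 799.

799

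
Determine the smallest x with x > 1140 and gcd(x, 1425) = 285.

1425 = 285·5. Any x with gcd(x, 1425) = 285 is a multiple of 285, say 285s, with s coprime to 5.
Need s > 1140/285, so s ≥ 5. First s ≥ 5 with gcd(s, 5) = 1 is s = 6. Thus x = 285·6 = 1710.

1710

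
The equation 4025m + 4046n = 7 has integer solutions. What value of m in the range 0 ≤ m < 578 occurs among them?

385

gcd(4025, 4046) = 7 (Euclid: 4046 = 1·4025 + 21; 4025 = 191·21 + 14; 21 = 1·14 + 7; 14 = 2·7 + 0), and 7 | 7.
Extended Euclid: 4025·(-193) + 4046·(192) = 7. Scale by 1: m₀ = -193.
General solution m = m₀ + 578t; reducing mod 578 gives m = 385 (and n = -383).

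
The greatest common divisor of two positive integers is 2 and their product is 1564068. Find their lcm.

gcd·lcm = product, so lcm = 1564068/2 = 782034.

782034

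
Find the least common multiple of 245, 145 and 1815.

2579115

245 = 5 · 7²; 145 = 5 · 29; 1815 = 3 · 5 · 11²
lcm takes max exponent of each prime: 3 · 5 · 7² · 11² · 29 = 2579115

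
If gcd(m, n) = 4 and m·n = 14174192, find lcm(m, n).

3543548

gcd·lcm = product, so lcm = 14174192/4 = 3543548.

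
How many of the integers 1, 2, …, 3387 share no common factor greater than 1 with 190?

Prime factors of 190: 2, 5, 19. Count integers ≤ 3387 divisible by none of them.
By inclusion–exclusion: 3387 − ⌊3387/2⌋ − ⌊3387/5⌋ − ⌊3387/19⌋ + ⌊3387/10⌋ + ⌊3387/38⌋ + ⌊3387/95⌋ − ⌊3387/190⌋ = 1284.

1284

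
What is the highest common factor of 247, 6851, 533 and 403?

13

247 = 13 · 19; 6851 = 13 · 17 · 31; 533 = 13 · 41; 403 = 13 · 31
gcd takes min exponent of each prime: 13 = 13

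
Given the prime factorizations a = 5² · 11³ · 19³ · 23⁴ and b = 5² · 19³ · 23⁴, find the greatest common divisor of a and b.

47985735475

min exponent per shared prime: 5² · 19³ · 23⁴ = 47985735475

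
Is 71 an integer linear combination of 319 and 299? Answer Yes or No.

gcd(319, 299): 319 = 1·299 + 20; 299 = 14·20 + 19; 20 = 1·19 + 1; 19 = 19·1 + 0 → 1
1 divides 71, so a solution exists.

Yes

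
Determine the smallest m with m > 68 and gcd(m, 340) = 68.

Multiples of 68 above 68: 68·2, 68·3, … . Need the cofactor coprime to 340/68 = 5.
Checking s = 2, 3, … the first with gcd(s, 5) = 1 is s = 2, giving 136.

136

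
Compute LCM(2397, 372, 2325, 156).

lcm(2397, 372) = 2397·372/gcd = 891684/3 = 297228
lcm(297228, 2325) = 297228·2325/gcd = 691055100/93 = 7430700
lcm(7430700, 156) = 7430700·156/gcd = 1159189200/12 = 96599100

96599100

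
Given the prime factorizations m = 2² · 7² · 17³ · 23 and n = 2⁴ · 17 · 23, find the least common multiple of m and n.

88591216

max exponent per prime: 2⁴ · 7² · 17³ · 23 = 88591216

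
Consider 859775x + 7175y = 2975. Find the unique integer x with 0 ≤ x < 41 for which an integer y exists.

21

Reduce mod 7175: 859775x ≡ 2975 (mod 7175). With g = gcd(859775, 7175) = 175 dividing 2975, divide through: 4913x ≡ 17 (mod 41).
Since gcd(4913, 41) = 1, x ≡ 17·(4913)⁻¹ ≡ 21 (mod 41). Smallest non-negative: 21.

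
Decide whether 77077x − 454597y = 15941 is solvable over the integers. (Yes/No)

No

By Bézout, 77077x − 454597y = 15941 has integer solutions iff gcd(77077, 454597) | 15941.
Euclid: 454597 = 5·77077 + 69212; 77077 = 1·69212 + 7865; 69212 = 8·7865 + 6292; 7865 = 1·6292 + 1573; 6292 = 4·1573 + 0. gcd = 1573; 15941 mod 1573 = 211. No.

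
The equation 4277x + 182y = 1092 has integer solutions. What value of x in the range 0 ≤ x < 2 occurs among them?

0

Euclid: 4277 = 23·182 + 91; 182 = 2·91 + 0 → gcd = 91; 1092 = 91·12.
Back-substitution yields 4277·(1) + 182·(-23) = 91, so one solution is x = 1·12 = 12, y = -23·12 = -276.
Solutions in x differ by 182/91 = 2; the one in [0, 2) is 12 mod 2 = 0.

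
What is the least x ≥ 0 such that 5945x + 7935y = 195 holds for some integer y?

Reduce mod 7935: 5945x ≡ 195 (mod 7935). With g = gcd(5945, 7935) = 5 dividing 195, divide through: 1189x ≡ 39 (mod 1587).
Since gcd(1189, 1587) = 1, x ≡ 39·(1189)⁻¹ ≡ 921 (mod 1587). Smallest non-negative: 921.

921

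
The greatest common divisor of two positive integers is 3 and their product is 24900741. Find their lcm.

Since gcd(a,b)·lcm(a,b) = ab, lcm = 24900741/3 = 8300247.

8300247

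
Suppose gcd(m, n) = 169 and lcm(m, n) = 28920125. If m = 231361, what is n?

21125

Using mn = gcd(m,n)·lcm(m,n) = 169·28920125 = 4887501125, we get n = 4887501125/231361 = 21125.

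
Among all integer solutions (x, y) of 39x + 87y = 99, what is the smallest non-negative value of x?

7

Reduce mod 87: 39x ≡ 99 (mod 87). With g = gcd(39, 87) = 3 dividing 99, divide through: 13x ≡ 33 (mod 29).
Since gcd(13, 29) = 1, x ≡ 33·(13)⁻¹ ≡ 7 (mod 29). Smallest non-negative: 7.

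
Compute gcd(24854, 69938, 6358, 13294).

578

gcd(24854, 69938): 69938 = 2·24854 + 20230; 24854 = 1·20230 + 4624; 20230 = 4·4624 + 1734; 4624 = 2·1734 + 1156; 1734 = 1·1156 + 578; 1156 = 2·578 + 0 → 578
gcd(578, 6358): 6358 = 11·578 + 0 → 578
gcd(578, 13294): 13294 = 23·578 + 0 → 578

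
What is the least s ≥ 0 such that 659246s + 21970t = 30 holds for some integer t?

gcd(659246, 21970) = 2 (Euclid: 659246 = 30·21970 + 146; 21970 = 150·146 + 70; 146 = 2·70 + 6; 70 = 11·6 + 4; 6 = 1·4 + 2; 4 = 2·2 + 0), and 2 | 30.
Extended Euclid: 659246·(3762) + 21970·(-112885) = 2. Scale by 15: s₀ = 56430.
General solution s = s₀ + 10985k; reducing mod 10985 gives s = 1505 (and t = -45160).

1505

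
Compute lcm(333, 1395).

gcd first: 1395 = 4·333 + 63; 333 = 5·63 + 18; 63 = 3·18 + 9; 18 = 2·9 + 0 → gcd = 9
lcm = 333·1395/gcd = 464535/9 = 51615

51615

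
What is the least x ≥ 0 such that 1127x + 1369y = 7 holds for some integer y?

1352

gcd(1127, 1369) = 1 (Euclid: 1369 = 1·1127 + 242; 1127 = 4·242 + 159; 242 = 1·159 + 83; 159 = 1·83 + 76; 83 = 1·76 + 7; 76 = 10·7 + 6; 7 = 1·6 + 1; 6 = 6·1 + 0), and 1 | 7.
Extended Euclid: 1127·(-198) + 1369·(163) = 1. Scale by 7: x₀ = -1386.
General solution x = x₀ + 1369t; reducing mod 1369 gives x = 1352 (and y = -1113).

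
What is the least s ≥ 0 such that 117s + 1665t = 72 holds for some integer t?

gcd(117, 1665) = 9 (Euclid: 1665 = 14·117 + 27; 117 = 4·27 + 9; 27 = 3·9 + 0), and 9 | 72.
Extended Euclid: 117·(57) + 1665·(-4) = 9. Scale by 8: s₀ = 456.
General solution s = s₀ + 185k; reducing mod 185 gives s = 86 (and t = -6).

86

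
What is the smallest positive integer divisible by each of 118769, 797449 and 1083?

16746429

118769 = 7 · 19² · 47; 797449 = 19² · 47²; 1083 = 3 · 19²
lcm takes max exponent of each prime: 3 · 7 · 19² · 47² = 16746429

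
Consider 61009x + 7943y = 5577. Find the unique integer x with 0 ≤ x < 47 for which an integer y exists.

Euclid: 61009 = 7·7943 + 5408; 7943 = 1·5408 + 2535; 5408 = 2·2535 + 338; 2535 = 7·338 + 169; 338 = 2·169 + 0 → gcd = 169; 5577 = 169·33.
Back-substitution yields 61009·(-22) + 7943·(169) = 169, so one solution is x = -22·33 = -726, y = 169·33 = 5577.
Solutions in x differ by 7943/169 = 47; the one in [0, 47) is -726 mod 47 = 26.

26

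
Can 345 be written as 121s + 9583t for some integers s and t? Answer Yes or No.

Yes

By Bézout, 121s + 9583t = 345 has integer solutions iff gcd(121, 9583) | 345.
Euclid: 9583 = 79·121 + 24; 121 = 5·24 + 1; 24 = 24·1 + 0. gcd = 1; 345 mod 1 = 0. Yes.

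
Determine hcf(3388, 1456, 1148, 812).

gcd(3388, 1456): 3388 = 2·1456 + 476; 1456 = 3·476 + 28; 476 = 17·28 + 0 → 28
gcd(28, 1148): 1148 = 41·28 + 0 → 28
gcd(28, 812): 812 = 29·28 + 0 → 28

28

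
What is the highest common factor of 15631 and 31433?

15631 = 7² · 11 · 29
31433 = 17 · 43²
Common: 1 = 1

1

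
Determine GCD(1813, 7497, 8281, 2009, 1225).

49

1813 = 7² · 37; 7497 = 3² · 7² · 17; 8281 = 7² · 13²; 2009 = 7² · 41; 1225 = 5² · 7²
gcd takes min exponent of each prime: 7² = 49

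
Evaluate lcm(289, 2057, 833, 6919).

289 = 17²; 2057 = 11² · 17; 833 = 7² · 17; 6919 = 11 · 17 · 37
lcm takes max exponent of each prime: 7² · 11² · 17² · 37 = 63398797

63398797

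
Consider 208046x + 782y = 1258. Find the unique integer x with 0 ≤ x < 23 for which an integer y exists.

Euclid: 208046 = 266·782 + 34; 782 = 23·34 + 0 → gcd = 34; 1258 = 34·37.
Back-substitution yields 208046·(1) + 782·(-266) = 34, so one solution is x = 1·37 = 37, y = -266·37 = -9842.
Solutions in x differ by 782/34 = 23; the one in [0, 23) is 37 mod 23 = 14.

14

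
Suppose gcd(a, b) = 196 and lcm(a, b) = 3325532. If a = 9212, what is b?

70756

a·b = gcd·lcm = 196·3325532 = 651804272, so b = 651804272/9212 = 70756.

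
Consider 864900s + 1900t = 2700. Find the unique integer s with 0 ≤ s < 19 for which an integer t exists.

2

gcd(864900, 1900) = 100 (Euclid: 864900 = 455·1900 + 400; 1900 = 4·400 + 300; 400 = 1·300 + 100; 300 = 3·100 + 0), and 100 | 2700.
Extended Euclid: 864900·(5) + 1900·(-2276) = 100. Scale by 27: s₀ = 135.
General solution s = s₀ + 19k; reducing mod 19 gives s = 2 (and t = -909).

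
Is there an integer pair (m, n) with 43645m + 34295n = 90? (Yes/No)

By Bézout, 43645m + 34295n = 90 has integer solutions iff gcd(43645, 34295) | 90.
Euclid: 43645 = 1·34295 + 9350; 34295 = 3·9350 + 6245; 9350 = 1·6245 + 3105; 6245 = 2·3105 + 35; 3105 = 88·35 + 25; 35 = 1·25 + 10; 25 = 2·10 + 5; 10 = 2·5 + 0. gcd = 5; 90 mod 5 = 0. Yes.

Yes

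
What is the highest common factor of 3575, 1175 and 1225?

25

gcd(3575, 1175): 3575 = 3·1175 + 50; 1175 = 23·50 + 25; 50 = 2·25 + 0 → 25
gcd(25, 1225): 1225 = 49·25 + 0 → 25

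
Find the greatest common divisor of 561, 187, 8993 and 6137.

561 = 3 · 11 · 17; 187 = 11 · 17; 8993 = 17 · 23²; 6137 = 17 · 19²
gcd takes min exponent of each prime: 17 = 17

17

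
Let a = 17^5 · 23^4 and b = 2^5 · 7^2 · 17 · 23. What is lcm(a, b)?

623020029891616

max exponent per prime: 2^5 · 7^2 · 17^5 · 23^4 = 623020029891616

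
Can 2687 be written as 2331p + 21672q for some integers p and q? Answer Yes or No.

By Bézout, 2331p + 21672q = 2687 has integer solutions iff gcd(2331, 21672) | 2687.
Euclid: 21672 = 9·2331 + 693; 2331 = 3·693 + 252; 693 = 2·252 + 189; 252 = 1·189 + 63; 189 = 3·63 + 0. gcd = 63; 2687 mod 63 = 41. No.

No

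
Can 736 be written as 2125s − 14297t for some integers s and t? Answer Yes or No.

By Bézout, 2125s − 14297t = 736 has integer solutions iff gcd(2125, 14297) | 736.
Euclid: 14297 = 6·2125 + 1547; 2125 = 1·1547 + 578; 1547 = 2·578 + 391; 578 = 1·391 + 187; 391 = 2·187 + 17; 187 = 11·17 + 0. gcd = 17; 736 mod 17 = 5. No.

No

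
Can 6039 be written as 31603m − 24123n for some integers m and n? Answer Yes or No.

By Bézout, 31603m − 24123n = 6039 has integer solutions iff gcd(31603, 24123) | 6039.
Euclid: 31603 = 1·24123 + 7480; 24123 = 3·7480 + 1683; 7480 = 4·1683 + 748; 1683 = 2·748 + 187; 748 = 4·187 + 0. gcd = 187; 6039 mod 187 = 55. No.

No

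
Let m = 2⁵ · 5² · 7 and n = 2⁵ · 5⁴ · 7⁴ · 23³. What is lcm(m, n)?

max exponent per prime: 2⁵ · 5⁴ · 7⁴ · 23³ = 584259340000

584259340000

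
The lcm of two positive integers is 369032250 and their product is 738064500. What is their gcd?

gcd·lcm = product, so gcd = 738064500/369032250 = 2.

2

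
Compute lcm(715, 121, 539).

lcm(715, 121) = 715·121/gcd = 86515/11 = 7865
lcm(7865, 539) = 7865·539/gcd = 4239235/11 = 385385

385385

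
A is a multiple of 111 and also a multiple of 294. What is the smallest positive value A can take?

111 = 3 · 37; 294 = 2 · 3 · 7²
max exponents: 2 · 3 · 7² · 37 = 10878

10878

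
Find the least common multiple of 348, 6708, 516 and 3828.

2139852

348 = 2² · 3 · 29; 6708 = 2² · 3 · 13 · 43; 516 = 2² · 3 · 43; 3828 = 2² · 3 · 11 · 29
lcm takes max exponent of each prime: 2² · 3 · 11 · 13 · 29 · 43 = 2139852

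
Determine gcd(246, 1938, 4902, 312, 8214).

6

gcd(246, 1938): 1938 = 7·246 + 216; 246 = 1·216 + 30; 216 = 7·30 + 6; 30 = 5·6 + 0 → 6
gcd(6, 4902): 4902 = 817·6 + 0 → 6
gcd(6, 312): 312 = 52·6 + 0 → 6
gcd(6, 8214): 8214 = 1369·6 + 0 → 6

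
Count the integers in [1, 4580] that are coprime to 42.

1309

Prime factors of 42: 2, 3, 7. Count integers ≤ 4580 divisible by none of them.
By inclusion–exclusion: 4580 − ⌊4580/2⌋ − ⌊4580/3⌋ − ⌊4580/7⌋ + ⌊4580/6⌋ + ⌊4580/14⌋ + ⌊4580/21⌋ − ⌊4580/42⌋ = 1309.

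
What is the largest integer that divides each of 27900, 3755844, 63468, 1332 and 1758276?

gcd(27900, 3755844): 3755844 = 134·27900 + 17244; 27900 = 1·17244 + 10656; 17244 = 1·10656 + 6588; 10656 = 1·6588 + 4068; 6588 = 1·4068 + 2520; 4068 = 1·2520 + 1548; 2520 = 1·1548 + 972; 1548 = 1·972 + 576; 972 = 1·576 + 396; 576 = 1·396 + 180; 396 = 2·180 + 36; 180 = 5·36 + 0 → 36
gcd(36, 63468): 63468 = 1763·36 + 0 → 36
gcd(36, 1332): 1332 = 37·36 + 0 → 36
gcd(36, 1758276): 1758276 = 48841·36 + 0 → 36

36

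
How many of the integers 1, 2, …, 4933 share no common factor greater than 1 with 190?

Prime factors of 190: 2, 5, 19. Count integers ≤ 4933 divisible by none of them.
By inclusion–exclusion: 4933 − ⌊4933/2⌋ − ⌊4933/5⌋ − ⌊4933/19⌋ + ⌊4933/10⌋ + ⌊4933/38⌋ + ⌊4933/95⌋ − ⌊4933/190⌋ = 1870.

1870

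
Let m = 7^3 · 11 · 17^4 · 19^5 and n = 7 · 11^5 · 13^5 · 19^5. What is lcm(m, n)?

max exponent per prime: 7^3 · 11^5 · 13^5 · 17^4 · 19^5 = 4241680939461993345288971

4241680939461993345288971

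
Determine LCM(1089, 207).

gcd first: 1089 = 5·207 + 54; 207 = 3·54 + 45; 54 = 1·45 + 9; 45 = 5·9 + 0 → gcd = 9
lcm = 1089·207/gcd = 225423/9 = 25047

25047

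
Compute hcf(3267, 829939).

Euclid: 829939 = 254·3267 + 121; 3267 = 27·121 + 0. Last nonzero remainder: 121.

121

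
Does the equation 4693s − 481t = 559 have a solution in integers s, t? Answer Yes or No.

Yes

By Bézout, 4693s − 481t = 559 has integer solutions iff gcd(4693, 481) | 559.
Euclid: 4693 = 9·481 + 364; 481 = 1·364 + 117; 364 = 3·117 + 13; 117 = 9·13 + 0. gcd = 13; 559 mod 13 = 0. Yes.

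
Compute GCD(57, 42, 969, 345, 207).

3

gcd(57, 42): 57 = 1·42 + 15; 42 = 2·15 + 12; 15 = 1·12 + 3; 12 = 4·3 + 0 → 3
gcd(3, 969): 969 = 323·3 + 0 → 3
gcd(3, 345): 345 = 115·3 + 0 → 3
gcd(3, 207): 207 = 69·3 + 0 → 3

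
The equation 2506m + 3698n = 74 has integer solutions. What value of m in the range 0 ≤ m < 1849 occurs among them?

214

Euclid: 3698 = 1·2506 + 1192; 2506 = 2·1192 + 122; 1192 = 9·122 + 94; 122 = 1·94 + 28; 94 = 3·28 + 10; 28 = 2·10 + 8; 10 = 1·8 + 2; 8 = 4·2 + 0 → gcd = 2; 74 = 2·37.
Back-substitution yields 2506·(-394) + 3698·(267) = 2, so one solution is m = -394·37 = -14578, n = 267·37 = 9879.
Solutions in m differ by 3698/2 = 1849; the one in [0, 1849) is -14578 mod 1849 = 214.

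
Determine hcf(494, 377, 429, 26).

13

494 = 2 · 13 · 19; 377 = 13 · 29; 429 = 3 · 11 · 13; 26 = 2 · 13
gcd takes min exponent of each prime: 13 = 13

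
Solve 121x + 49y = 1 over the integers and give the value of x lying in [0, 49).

32

Reduce mod 49: 121x ≡ 1 (mod 49). With g = gcd(121, 49) = 1 dividing 1, divide through: 121x ≡ 1 (mod 49).
Since gcd(121, 49) = 1, x ≡ 1·(121)⁻¹ ≡ 32 (mod 49). Smallest non-negative: 32.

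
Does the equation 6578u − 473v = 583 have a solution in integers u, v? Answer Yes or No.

Yes

By Bézout, 6578u − 473v = 583 has integer solutions iff gcd(6578, 473) | 583.
Euclid: 6578 = 13·473 + 429; 473 = 1·429 + 44; 429 = 9·44 + 33; 44 = 1·33 + 11; 33 = 3·11 + 0. gcd = 11; 583 mod 11 = 0. Yes.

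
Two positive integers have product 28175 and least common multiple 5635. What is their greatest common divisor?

5

gcd·lcm = product, so gcd = 28175/5635 = 5.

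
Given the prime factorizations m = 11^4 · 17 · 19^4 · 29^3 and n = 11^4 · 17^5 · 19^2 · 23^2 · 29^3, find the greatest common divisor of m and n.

min exponent per shared prime: 11^4 · 17 · 19^2 · 29^3 = 2191395964813

2191395964813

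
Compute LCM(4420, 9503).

190060

4420 = 2² · 5 · 13 · 17; 9503 = 13 · 17 · 43
max exponents: 2² · 5 · 13 · 17 · 43 = 190060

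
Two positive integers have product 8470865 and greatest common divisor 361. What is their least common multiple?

For any two positive integers, gcd × lcm equals their product. Hence lcm = 8470865 / 361 = 23465.

23465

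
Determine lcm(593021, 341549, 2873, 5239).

593021 = 11² · 13² · 29; 341549 = 13² · 43 · 47; 2873 = 13² · 17; 5239 = 13² · 31
lcm takes max exponent of each prime: 11² · 13² · 17 · 29 · 31 · 43 · 47 = 631607097407

631607097407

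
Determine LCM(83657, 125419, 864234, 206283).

265023404873766

83657 = 7 · 17 · 19 · 37; 125419 = 7 · 19 · 23 · 41; 864234 = 2 · 3² · 7 · 19³; 206283 = 3 · 7 · 11 · 19 · 47
lcm takes max exponent of each prime: 2 · 3² · 7 · 11 · 17 · 19³ · 23 · 37 · 41 · 47 = 265023404873766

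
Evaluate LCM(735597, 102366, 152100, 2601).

735597 = 3² · 37 · 47²; 102366 = 2 · 3² · 11² · 47; 152100 = 2² · 3² · 5² · 13²; 2601 = 3² · 17²
lcm takes max exponent of each prime: 2² · 3² · 5² · 11² · 13² · 17² · 37 · 47² = 434720246231700

434720246231700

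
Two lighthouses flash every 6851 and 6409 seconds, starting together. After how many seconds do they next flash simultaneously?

198679

gcd first: 6851 = 1·6409 + 442; 6409 = 14·442 + 221; 442 = 2·221 + 0 → gcd = 221
lcm = 6851·6409/gcd = 43908059/221 = 198679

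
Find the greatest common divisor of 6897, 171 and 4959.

57

6897 = 3 · 11² · 19; 171 = 3² · 19; 4959 = 3² · 19 · 29
gcd takes min exponent of each prime: 3 · 19 = 57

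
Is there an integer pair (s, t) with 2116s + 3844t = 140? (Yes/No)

gcd(2116, 3844): 3844 = 1·2116 + 1728; 2116 = 1·1728 + 388; 1728 = 4·388 + 176; 388 = 2·176 + 36; 176 = 4·36 + 32; 36 = 1·32 + 4; 32 = 8·4 + 0 → 4
4 divides 140, so a solution exists.

Yes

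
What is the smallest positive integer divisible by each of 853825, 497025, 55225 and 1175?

16974894825

lcm(853825, 497025) = 853825·497025/gcd = 424372370625/25 = 16974894825
lcm(16974894825, 55225) = 16974894825·55225/gcd = 937438566710625/55225 = 16974894825
lcm(16974894825, 1175) = 16974894825·1175/gcd = 19945501419375/1175 = 16974894825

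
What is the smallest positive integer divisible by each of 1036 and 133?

19684

1036 = 2² · 7 · 37; 133 = 7 · 19
max exponents: 2² · 7 · 19 · 37 = 19684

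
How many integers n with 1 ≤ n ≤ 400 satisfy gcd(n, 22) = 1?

182

Prime factors of 22: 2, 11. Count integers ≤ 400 divisible by none of them.
By inclusion–exclusion: 400 − ⌊400/2⌋ − ⌊400/11⌋ + ⌊400/22⌋ = 182.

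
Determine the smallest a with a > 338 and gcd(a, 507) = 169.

507 = 169·3. Any a with gcd(a, 507) = 169 is a multiple of 169, say 169s, with s coprime to 3.
Need s > 338/169, so s ≥ 3. First s ≥ 3 with gcd(s, 3) = 1 is s = 4. Thus a = 169·4 = 676.

676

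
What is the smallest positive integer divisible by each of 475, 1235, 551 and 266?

475 = 5² · 19; 1235 = 5 · 13 · 19; 551 = 19 · 29; 266 = 2 · 7 · 19
lcm takes max exponent of each prime: 2 · 5² · 7 · 13 · 19 · 29 = 2507050

2507050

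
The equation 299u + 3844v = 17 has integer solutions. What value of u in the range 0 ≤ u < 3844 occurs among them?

Euclid: 3844 = 12·299 + 256; 299 = 1·256 + 43; 256 = 5·43 + 41; 43 = 1·41 + 2; 41 = 20·2 + 1; 2 = 2·1 + 0 → gcd = 1; 17 = 1·17.
Back-substitution yields 299·(-1877) + 3844·(146) = 1, so one solution is u = -1877·17 = -31909, v = 146·17 = 2482.
Solutions in u differ by 3844/1 = 3844; the one in [0, 3844) is -31909 mod 3844 = 2687.

2687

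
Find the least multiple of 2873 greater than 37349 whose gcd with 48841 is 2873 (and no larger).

40222

Multiples of 2873 above 37349: 2873·14, 2873·15, … . Need the cofactor coprime to 48841/2873 = 17.
Checking s = 14, 15, … the first with gcd(s, 17) = 1 is s = 14, giving 40222.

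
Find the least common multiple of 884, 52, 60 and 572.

145860

884 = 2² · 13 · 17; 52 = 2² · 13; 60 = 2² · 3 · 5; 572 = 2² · 11 · 13
lcm takes max exponent of each prime: 2² · 3 · 5 · 11 · 13 · 17 = 145860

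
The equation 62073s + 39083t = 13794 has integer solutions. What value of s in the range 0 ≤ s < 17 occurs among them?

4

Reduce mod 39083: 62073s ≡ 13794 (mod 39083). With g = gcd(62073, 39083) = 2299 dividing 13794, divide through: 27s ≡ 6 (mod 17).
Since gcd(27, 17) = 1, s ≡ 6·(27)⁻¹ ≡ 4 (mod 17). Smallest non-negative: 4.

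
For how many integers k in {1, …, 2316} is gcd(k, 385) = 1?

1445

385 = 5·7·11. Inclusion–exclusion on these primes:
2316 − ⌊2316/5⌋ − ⌊2316/7⌋ − ⌊2316/11⌋ + ⌊2316/35⌋ + ⌊2316/55⌋ + ⌊2316/77⌋ − ⌊2316/385⌋ = 1445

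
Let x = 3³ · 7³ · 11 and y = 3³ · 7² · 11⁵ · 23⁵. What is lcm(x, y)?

9599762531801673

max exponent per prime: 3³ · 7³ · 11⁵ · 23⁵ = 9599762531801673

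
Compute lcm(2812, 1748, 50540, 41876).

lcm(2812, 1748) = 2812·1748/gcd = 4915376/76 = 64676
lcm(64676, 50540) = 64676·50540/gcd = 3268725040/76 = 43009540
lcm(43009540, 41876) = 43009540·41876/gcd = 1801067497040/1444 = 1247276660

1247276660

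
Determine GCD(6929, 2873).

6929 = 13² · 41
2873 = 13² · 17
Common: 13² = 169

169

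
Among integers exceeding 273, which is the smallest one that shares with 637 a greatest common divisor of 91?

364

Multiples of 91 above 273: 91·4, 91·5, … . Need the cofactor coprime to 637/91 = 7.
Checking s = 4, 5, … the first with gcd(s, 7) = 1 is s = 4, giving 364.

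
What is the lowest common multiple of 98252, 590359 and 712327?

1985967676

98252 = 2² · 7 · 11² · 29; 590359 = 7 · 11² · 17 · 41; 712327 = 7 · 11² · 29²
lcm takes max exponent of each prime: 2² · 7 · 11² · 17 · 29² · 41 = 1985967676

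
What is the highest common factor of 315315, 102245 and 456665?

55

315315 = 3² · 5 · 7² · 11 · 13; 102245 = 5 · 11² · 13²; 456665 = 5 · 11 · 19² · 23
gcd takes min exponent of each prime: 5 · 11 = 55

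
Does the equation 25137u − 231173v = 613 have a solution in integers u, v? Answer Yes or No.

No

gcd(25137, 231173): 231173 = 9·25137 + 4940; 25137 = 5·4940 + 437; 4940 = 11·437 + 133; 437 = 3·133 + 38; 133 = 3·38 + 19; 38 = 2·19 + 0 → 19
19 does not divide 613, so a solution does not exist.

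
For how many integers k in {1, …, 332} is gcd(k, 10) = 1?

133

Prime factors of 10: 2, 5. Count integers ≤ 332 divisible by none of them.
By inclusion–exclusion: 332 − ⌊332/2⌋ − ⌊332/5⌋ + ⌊332/10⌋ = 133.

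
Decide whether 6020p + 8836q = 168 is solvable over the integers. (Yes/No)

gcd(6020, 8836): 8836 = 1·6020 + 2816; 6020 = 2·2816 + 388; 2816 = 7·388 + 100; 388 = 3·100 + 88; 100 = 1·88 + 12; 88 = 7·12 + 4; 12 = 3·4 + 0 → 4
4 divides 168, so a solution exists.

Yes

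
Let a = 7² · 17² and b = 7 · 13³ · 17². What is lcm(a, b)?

max exponent per prime: 7² · 13³ · 17² = 31111717

31111717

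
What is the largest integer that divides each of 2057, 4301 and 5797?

187

gcd(2057, 4301): 4301 = 2·2057 + 187; 2057 = 11·187 + 0 → 187
gcd(187, 5797): 5797 = 31·187 + 0 → 187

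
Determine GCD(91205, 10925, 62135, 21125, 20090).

5

gcd(91205, 10925): 91205 = 8·10925 + 3805; 10925 = 2·3805 + 3315; 3805 = 1·3315 + 490; 3315 = 6·490 + 375; 490 = 1·375 + 115; 375 = 3·115 + 30; 115 = 3·30 + 25; 30 = 1·25 + 5; 25 = 5·5 + 0 → 5
gcd(5, 62135): 62135 = 12427·5 + 0 → 5
gcd(5, 21125): 21125 = 4225·5 + 0 → 5
gcd(5, 20090): 20090 = 4018·5 + 0 → 5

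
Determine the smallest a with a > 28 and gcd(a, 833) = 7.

833 = 7·119. Any a with gcd(a, 833) = 7 is a multiple of 7, say 7s, with s coprime to 119.
Need s > 28/7, so s ≥ 5. First s ≥ 5 with gcd(s, 119) = 1 is s = 5. Thus a = 7·5 = 35.

35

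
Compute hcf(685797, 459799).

685797 = 3 · 7 · 17² · 113
459799 = 17² · 37 · 43
Common: 17² = 289

289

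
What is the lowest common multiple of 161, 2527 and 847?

161 = 7 · 23; 2527 = 7 · 19²; 847 = 7 · 11²
lcm takes max exponent of each prime: 7 · 11² · 19² · 23 = 7032641

7032641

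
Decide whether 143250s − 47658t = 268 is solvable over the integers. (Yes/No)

By Bézout, 143250s − 47658t = 268 has integer solutions iff gcd(143250, 47658) | 268.
Euclid: 143250 = 3·47658 + 276; 47658 = 172·276 + 186; 276 = 1·186 + 90; 186 = 2·90 + 6; 90 = 15·6 + 0. gcd = 6; 268 mod 6 = 4. No.

No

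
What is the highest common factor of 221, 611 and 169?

gcd(221, 611): 611 = 2·221 + 169; 221 = 1·169 + 52; 169 = 3·52 + 13; 52 = 4·13 + 0 → 13
gcd(13, 169): 169 = 13·13 + 0 → 13

13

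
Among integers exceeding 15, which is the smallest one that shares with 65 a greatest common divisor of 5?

20

Multiples of 5 above 15: 5·4, 5·5, … . Need the cofactor coprime to 65/5 = 13.
Checking s = 4, 5, … the first with gcd(s, 13) = 1 is s = 4, giving 20.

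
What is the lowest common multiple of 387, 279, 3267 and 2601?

1258569279

387 = 3² · 43; 279 = 3² · 31; 3267 = 3³ · 11²; 2601 = 3² · 17²
lcm takes max exponent of each prime: 3³ · 11² · 17² · 31 · 43 = 1258569279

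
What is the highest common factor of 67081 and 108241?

49

Euclid: 108241 = 1·67081 + 41160; 67081 = 1·41160 + 25921; 41160 = 1·25921 + 15239; 25921 = 1·15239 + 10682; 15239 = 1·10682 + 4557; 10682 = 2·4557 + 1568; 4557 = 2·1568 + 1421; 1568 = 1·1421 + 147; 1421 = 9·147 + 98; 147 = 1·98 + 49; 98 = 2·49 + 0. Last nonzero remainder: 49.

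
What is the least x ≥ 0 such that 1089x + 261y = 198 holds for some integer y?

Reduce mod 261: 1089x ≡ 198 (mod 261). With g = gcd(1089, 261) = 9 dividing 198, divide through: 121x ≡ 22 (mod 29).
Since gcd(121, 29) = 1, x ≡ 22·(121)⁻¹ ≡ 16 (mod 29). Smallest non-negative: 16.

16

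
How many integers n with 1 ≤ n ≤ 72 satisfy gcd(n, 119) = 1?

58

Prime factors of 119: 7, 17. Count integers ≤ 72 divisible by none of them.
By inclusion–exclusion: 72 − ⌊72/7⌋ − ⌊72/17⌋ + ⌊72/119⌋ = 58.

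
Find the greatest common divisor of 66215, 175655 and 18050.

gcd(66215, 175655): 175655 = 2·66215 + 43225; 66215 = 1·43225 + 22990; 43225 = 1·22990 + 20235; 22990 = 1·20235 + 2755; 20235 = 7·2755 + 950; 2755 = 2·950 + 855; 950 = 1·855 + 95; 855 = 9·95 + 0 → 95
gcd(95, 18050): 18050 = 190·95 + 0 → 95

95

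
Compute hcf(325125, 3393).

325125 = 3² · 5³ · 17²
3393 = 3² · 13 · 29
Common: 3² = 9

9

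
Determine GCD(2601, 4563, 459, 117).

2601 = 3² · 17²; 4563 = 3³ · 13²; 459 = 3³ · 17; 117 = 3² · 13
gcd takes min exponent of each prime: 3² = 9

9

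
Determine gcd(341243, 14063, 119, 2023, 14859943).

7

gcd(341243, 14063): 341243 = 24·14063 + 3731; 14063 = 3·3731 + 2870; 3731 = 1·2870 + 861; 2870 = 3·861 + 287; 861 = 3·287 + 0 → 287
gcd(287, 119): 287 = 2·119 + 49; 119 = 2·49 + 21; 49 = 2·21 + 7; 21 = 3·7 + 0 → 7
gcd(7, 2023): 2023 = 289·7 + 0 → 7
gcd(7, 14859943): 14859943 = 2122849·7 + 0 → 7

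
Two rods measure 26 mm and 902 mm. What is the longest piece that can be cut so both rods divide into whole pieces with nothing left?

2

Euclid: 902 = 34·26 + 18; 26 = 1·18 + 8; 18 = 2·8 + 2; 8 = 4·2 + 0. Last nonzero remainder: 2.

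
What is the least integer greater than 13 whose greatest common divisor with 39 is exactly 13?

Multiples of 13 above 13: 13·2, 13·3, … . Need the cofactor coprime to 39/13 = 3.
Checking s = 2, 3, … the first with gcd(s, 3) = 1 is s = 2, giving 26.

26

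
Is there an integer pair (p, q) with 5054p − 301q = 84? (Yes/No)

gcd(5054, 301): 5054 = 16·301 + 238; 301 = 1·238 + 63; 238 = 3·63 + 49; 63 = 1·49 + 14; 49 = 3·14 + 7; 14 = 2·7 + 0 → 7
7 divides 84, so a solution exists.

Yes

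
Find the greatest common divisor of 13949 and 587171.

13

13949 = 13 · 29 · 37
587171 = 13 · 31² · 47
Common: 13 = 13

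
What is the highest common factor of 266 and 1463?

133

266 = 2 · 7 · 19
1463 = 7 · 11 · 19
Common: 7 · 19 = 133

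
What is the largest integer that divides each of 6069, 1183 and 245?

7

gcd(6069, 1183): 6069 = 5·1183 + 154; 1183 = 7·154 + 105; 154 = 1·105 + 49; 105 = 2·49 + 7; 49 = 7·7 + 0 → 7
gcd(7, 245): 245 = 35·7 + 0 → 7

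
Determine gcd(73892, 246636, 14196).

73892 = 2² · 7² · 13 · 29; 246636 = 2² · 3² · 13 · 17 · 31; 14196 = 2² · 3 · 7 · 13²
gcd takes min exponent of each prime: 2² · 13 = 52

52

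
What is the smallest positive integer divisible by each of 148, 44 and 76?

30932

lcm(148, 44) = 148·44/gcd = 6512/4 = 1628
lcm(1628, 76) = 1628·76/gcd = 123728/4 = 30932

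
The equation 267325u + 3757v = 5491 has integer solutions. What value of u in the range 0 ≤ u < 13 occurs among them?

3

Euclid: 267325 = 71·3757 + 578; 3757 = 6·578 + 289; 578 = 2·289 + 0 → gcd = 289; 5491 = 289·19.
Back-substitution yields 267325·(-6) + 3757·(427) = 289, so one solution is u = -6·19 = -114, v = 427·19 = 8113.
Solutions in u differ by 3757/289 = 13; the one in [0, 13) is -114 mod 13 = 3.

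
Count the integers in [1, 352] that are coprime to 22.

160

Prime factors of 22: 2, 11. Count integers ≤ 352 divisible by none of them.
By inclusion–exclusion: 352 − ⌊352/2⌋ − ⌊352/11⌋ + ⌊352/22⌋ = 160.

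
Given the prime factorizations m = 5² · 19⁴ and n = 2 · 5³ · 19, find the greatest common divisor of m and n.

475

min exponent per shared prime: 5² · 19 = 475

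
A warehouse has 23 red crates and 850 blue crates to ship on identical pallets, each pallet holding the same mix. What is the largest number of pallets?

1

Euclid: 850 = 36·23 + 22; 23 = 1·22 + 1; 22 = 22·1 + 0. Last nonzero remainder: 1.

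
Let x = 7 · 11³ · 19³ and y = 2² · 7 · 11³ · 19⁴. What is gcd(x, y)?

min exponent per shared prime: 7 · 11³ · 19³ = 63905303

63905303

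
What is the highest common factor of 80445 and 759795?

Euclid: 759795 = 9·80445 + 35790; 80445 = 2·35790 + 8865; 35790 = 4·8865 + 330; 8865 = 26·330 + 285; 330 = 1·285 + 45; 285 = 6·45 + 15; 45 = 3·15 + 0. Last nonzero remainder: 15.

15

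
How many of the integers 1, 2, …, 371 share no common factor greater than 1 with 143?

312

143 = 11·13. Inclusion–exclusion on these primes:
371 − ⌊371/11⌋ − ⌊371/13⌋ + ⌊371/143⌋ = 312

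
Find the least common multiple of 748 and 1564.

17204

748 = 2² · 11 · 17; 1564 = 2² · 17 · 23
max exponents: 2² · 11 · 17 · 23 = 17204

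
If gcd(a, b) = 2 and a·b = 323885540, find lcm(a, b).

gcd·lcm = product, so lcm = 323885540/2 = 161942770.

161942770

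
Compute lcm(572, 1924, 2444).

994708

572 = 2² · 11 · 13; 1924 = 2² · 13 · 37; 2444 = 2² · 13 · 47
lcm takes max exponent of each prime: 2² · 11 · 13 · 37 · 47 = 994708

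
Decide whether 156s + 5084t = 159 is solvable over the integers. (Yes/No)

No

By Bézout, 156s + 5084t = 159 has integer solutions iff gcd(156, 5084) | 159.
Euclid: 5084 = 32·156 + 92; 156 = 1·92 + 64; 92 = 1·64 + 28; 64 = 2·28 + 8; 28 = 3·8 + 4; 8 = 2·4 + 0. gcd = 4; 159 mod 4 = 3. No.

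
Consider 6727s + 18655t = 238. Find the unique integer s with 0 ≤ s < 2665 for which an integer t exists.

954

Euclid: 18655 = 2·6727 + 5201; 6727 = 1·5201 + 1526; 5201 = 3·1526 + 623; 1526 = 2·623 + 280; 623 = 2·280 + 63; 280 = 4·63 + 28; 63 = 2·28 + 7; 28 = 4·7 + 0 → gcd = 7; 238 = 7·34.
Back-substitution yields 6727·(-599) + 18655·(216) = 7, so one solution is s = -599·34 = -20366, t = 216·34 = 7344.
Solutions in s differ by 18655/7 = 2665; the one in [0, 2665) is -20366 mod 2665 = 954.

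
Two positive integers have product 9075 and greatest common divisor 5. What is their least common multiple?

Since gcd(a,b)·lcm(a,b) = ab, lcm = 9075/5 = 1815.

1815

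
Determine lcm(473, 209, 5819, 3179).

1373941547

473 = 11 · 43; 209 = 11 · 19; 5819 = 11 · 23²; 3179 = 11 · 17²
lcm takes max exponent of each prime: 11 · 17² · 19 · 23² · 43 = 1373941547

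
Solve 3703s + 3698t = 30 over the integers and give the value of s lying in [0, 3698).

6

Euclid: 3703 = 1·3698 + 5; 3698 = 739·5 + 3; 5 = 1·3 + 2; 3 = 1·2 + 1; 2 = 2·1 + 0 → gcd = 1; 30 = 1·30.
Back-substitution yields 3703·(-1479) + 3698·(1481) = 1, so one solution is s = -1479·30 = -44370, t = 1481·30 = 44430.
Solutions in s differ by 3698/1 = 3698; the one in [0, 3698) is -44370 mod 3698 = 6.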